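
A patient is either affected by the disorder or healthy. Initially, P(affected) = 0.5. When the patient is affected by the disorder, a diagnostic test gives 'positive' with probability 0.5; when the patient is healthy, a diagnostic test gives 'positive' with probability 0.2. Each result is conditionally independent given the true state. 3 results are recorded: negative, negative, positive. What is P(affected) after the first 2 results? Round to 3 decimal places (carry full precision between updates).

After 'negative': P(affected) = 0.5·0.5000 / (0.5·0.5000 + 0.8·0.5000) ≈ 0.3846
After 'negative': P(affected) = 0.5·0.3846 / (0.5·0.3846 + 0.8·0.6154) ≈ 0.2809

0.281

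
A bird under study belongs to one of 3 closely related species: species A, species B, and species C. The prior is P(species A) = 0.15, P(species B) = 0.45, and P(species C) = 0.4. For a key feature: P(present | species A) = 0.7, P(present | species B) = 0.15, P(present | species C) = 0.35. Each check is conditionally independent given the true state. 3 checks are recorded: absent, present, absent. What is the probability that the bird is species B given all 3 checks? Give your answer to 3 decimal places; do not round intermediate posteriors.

Apply Bayes' rule sequentially, carrying P(species B) forward.
After 'absent': normaliser = 0.3·0.1500 + 0.85·0.4500 + 0.65·0.4000; P(species A) ≈ 0.0655, P(species B) ≈ 0.5564, P(species C) ≈ 0.3782
After 'present': normaliser = 0.7·0.0655 + 0.15·0.5564 + 0.35·0.3782; P(species A) ≈ 0.1751, P(species B) ≈ 0.3190, P(species C) ≈ 0.5059
After 'absent': normaliser = 0.3·0.1751 + 0.85·0.3190 + 0.65·0.5059; P(species A) ≈ 0.0805, P(species B) ≈ 0.4155, P(species C) ≈ 0.5040

0.416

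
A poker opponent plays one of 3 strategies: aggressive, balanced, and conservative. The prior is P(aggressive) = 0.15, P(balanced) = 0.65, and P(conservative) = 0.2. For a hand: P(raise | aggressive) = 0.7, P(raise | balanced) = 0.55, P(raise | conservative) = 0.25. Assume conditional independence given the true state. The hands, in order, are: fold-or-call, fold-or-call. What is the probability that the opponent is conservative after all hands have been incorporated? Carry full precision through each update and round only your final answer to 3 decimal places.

0.437

After 'fold-or-call': normaliser = 0.3·0.1500 + 0.45·0.6500 + 0.75·0.2000; P(aggressive) ≈ 0.0923, P(balanced) ≈ 0.6000, P(conservative) ≈ 0.3077
After 'fold-or-call': normaliser = 0.3·0.0923 + 0.45·0.6000 + 0.75·0.3077; P(aggressive) ≈ 0.0524, P(balanced) ≈ 0.5109, P(conservative) ≈ 0.4367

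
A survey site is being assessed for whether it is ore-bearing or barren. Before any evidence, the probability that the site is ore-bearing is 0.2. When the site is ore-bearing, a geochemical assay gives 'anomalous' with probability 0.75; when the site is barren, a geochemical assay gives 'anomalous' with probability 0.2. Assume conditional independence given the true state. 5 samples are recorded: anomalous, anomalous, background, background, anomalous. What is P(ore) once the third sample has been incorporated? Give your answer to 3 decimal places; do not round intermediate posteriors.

Each posterior becomes the prior for the next update.
After 'anomalous': P(ore) = 0.75·0.2000 / (0.75·0.2000 + 0.2·0.8000) ≈ 0.4839
After 'anomalous': P(ore) = 0.75·0.4839 / (0.75·0.4839 + 0.2·0.5161) ≈ 0.7785
After 'background': P(ore) = 0.25·0.7785 / (0.25·0.7785 + 0.8·0.2215) ≈ 0.5235

0.523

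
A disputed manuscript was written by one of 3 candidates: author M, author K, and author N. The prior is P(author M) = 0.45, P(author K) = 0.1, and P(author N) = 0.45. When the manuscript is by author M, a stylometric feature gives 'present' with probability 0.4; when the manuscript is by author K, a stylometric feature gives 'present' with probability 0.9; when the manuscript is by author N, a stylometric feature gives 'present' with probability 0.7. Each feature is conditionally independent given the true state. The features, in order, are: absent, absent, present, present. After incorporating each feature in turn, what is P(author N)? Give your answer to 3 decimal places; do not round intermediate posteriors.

0.426

After 'absent': normaliser = 0.6·0.4500 + 0.1·0.1000 + 0.3·0.4500; P(author M) ≈ 0.6506, P(author K) ≈ 0.0241, P(author N) ≈ 0.3253
After 'absent': normaliser = 0.6·0.6506 + 0.1·0.0241 + 0.3·0.3253; P(author M) ≈ 0.7961, P(author K) ≈ 0.0049, P(author N) ≈ 0.1990
After 'present': normaliser = 0.4·0.7961 + 0.9·0.0049 + 0.7·0.1990; P(author M) ≈ 0.6890, P(author K) ≈ 0.0096, P(author N) ≈ 0.3014
After 'present': normaliser = 0.4·0.6890 + 0.9·0.0096 + 0.7·0.3014; P(author M) ≈ 0.5565, P(author K) ≈ 0.0174, P(author N) ≈ 0.4261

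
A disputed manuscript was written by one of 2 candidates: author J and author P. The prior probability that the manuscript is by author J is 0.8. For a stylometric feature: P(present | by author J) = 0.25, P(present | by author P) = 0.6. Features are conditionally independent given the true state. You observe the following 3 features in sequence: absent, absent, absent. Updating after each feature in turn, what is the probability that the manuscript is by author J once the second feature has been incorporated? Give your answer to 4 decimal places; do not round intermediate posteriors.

0.9336

Apply Bayes' rule sequentially, carrying P(author J) forward.
After 'absent': P(author J) = 0.75·0.8000 / (0.75·0.8000 + 0.4·0.2000) ≈ 0.8824
After 'absent': P(author J) = 0.75·0.8824 / (0.75·0.8824 + 0.4·0.1176) ≈ 0.9336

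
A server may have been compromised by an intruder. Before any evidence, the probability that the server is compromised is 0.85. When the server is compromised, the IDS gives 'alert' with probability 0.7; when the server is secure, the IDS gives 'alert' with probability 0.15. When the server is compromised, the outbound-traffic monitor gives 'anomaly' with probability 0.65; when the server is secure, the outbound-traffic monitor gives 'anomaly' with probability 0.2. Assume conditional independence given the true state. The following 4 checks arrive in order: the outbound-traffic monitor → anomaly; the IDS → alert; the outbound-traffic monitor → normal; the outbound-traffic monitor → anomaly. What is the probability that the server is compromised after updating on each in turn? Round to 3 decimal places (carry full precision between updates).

0.992

Apply Bayes' rule sequentially, carrying P(compromised) forward.
After the outbound-traffic monitor='anomaly': P(compromised) = 0.65·0.8500 / (0.65·0.8500 + 0.2·0.1500) ≈ 0.9485
After the IDS='alert': P(compromised) = 0.7·0.9485 / (0.7·0.9485 + 0.15·0.0515) ≈ 0.9885
After the outbound-traffic monitor='normal': P(compromised) = 0.35·0.9885 / (0.35·0.9885 + 0.8·0.0115) ≈ 0.9741
After the outbound-traffic monitor='anomaly': P(compromised) = 0.65·0.9741 / (0.65·0.9741 + 0.2·0.0259) ≈ 0.9919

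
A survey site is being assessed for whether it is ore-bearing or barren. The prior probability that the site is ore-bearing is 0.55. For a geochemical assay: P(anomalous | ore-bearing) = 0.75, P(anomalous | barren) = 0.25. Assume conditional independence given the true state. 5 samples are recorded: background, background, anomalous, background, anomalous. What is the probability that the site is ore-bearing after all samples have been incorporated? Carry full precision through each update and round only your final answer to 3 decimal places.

0.289

After 'background': P(ore) = 0.25·0.5500 / (0.25·0.5500 + 0.75·0.4500) ≈ 0.2895
After 'background': P(ore) = 0.25·0.2895 / (0.25·0.2895 + 0.75·0.7105) ≈ 0.1196
After 'anomalous': P(ore) = 0.75·0.1196 / (0.75·0.1196 + 0.25·0.8804) ≈ 0.2895
After 'background': P(ore) = 0.25·0.2895 / (0.25·0.2895 + 0.75·0.7105) ≈ 0.1196
After 'anomalous': P(ore) = 0.75·0.1196 / (0.75·0.1196 + 0.25·0.8804) ≈ 0.2895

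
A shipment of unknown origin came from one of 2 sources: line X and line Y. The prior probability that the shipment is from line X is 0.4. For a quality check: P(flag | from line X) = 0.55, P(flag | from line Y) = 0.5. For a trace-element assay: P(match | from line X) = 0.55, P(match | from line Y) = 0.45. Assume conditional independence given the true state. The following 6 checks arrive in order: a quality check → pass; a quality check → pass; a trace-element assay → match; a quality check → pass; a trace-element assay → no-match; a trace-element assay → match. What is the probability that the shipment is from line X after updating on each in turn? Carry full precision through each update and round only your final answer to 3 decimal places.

0.373

After a quality check='pass': P(line X) = 0.45·0.4000 / (0.45·0.4000 + 0.5·0.6000) ≈ 0.3750
After a quality check='pass': P(line X) = 0.45·0.3750 / (0.45·0.3750 + 0.5·0.6250) ≈ 0.3506
After a trace-element assay='match': P(line X) = 0.55·0.3506 / (0.55·0.3506 + 0.45·0.6494) ≈ 0.3976
After a quality check='pass': P(line X) = 0.45·0.3976 / (0.45·0.3976 + 0.5·0.6024) ≈ 0.3726
After a trace-element assay='no-match': P(line X) = 0.45·0.3726 / (0.45·0.3726 + 0.55·0.6274) ≈ 0.3271
After a trace-element assay='match': P(line X) = 0.55·0.3271 / (0.55·0.3271 + 0.45·0.6729) ≈ 0.3726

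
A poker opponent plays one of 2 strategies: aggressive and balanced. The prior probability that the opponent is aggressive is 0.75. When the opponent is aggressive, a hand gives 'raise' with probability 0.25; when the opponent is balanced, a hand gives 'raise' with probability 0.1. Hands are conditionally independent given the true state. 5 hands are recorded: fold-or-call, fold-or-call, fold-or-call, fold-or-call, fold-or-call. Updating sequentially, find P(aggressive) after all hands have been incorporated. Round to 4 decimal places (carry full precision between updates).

After 'fold-or-call': P(aggressive) = 0.75·0.7500 / (0.75·0.7500 + 0.9·0.2500) ≈ 0.7143
After 'fold-or-call': P(aggressive) = 0.75·0.7143 / (0.75·0.7143 + 0.9·0.2857) ≈ 0.6757
After 'fold-or-call': P(aggressive) = 0.75·0.6757 / (0.75·0.6757 + 0.9·0.3243) ≈ 0.6345
After 'fold-or-call': P(aggressive) = 0.75·0.6345 / (0.75·0.6345 + 0.9·0.3655) ≈ 0.5913
After 'fold-or-call': P(aggressive) = 0.75·0.5913 / (0.75·0.5913 + 0.9·0.4087) ≈ 0.5466

0.5466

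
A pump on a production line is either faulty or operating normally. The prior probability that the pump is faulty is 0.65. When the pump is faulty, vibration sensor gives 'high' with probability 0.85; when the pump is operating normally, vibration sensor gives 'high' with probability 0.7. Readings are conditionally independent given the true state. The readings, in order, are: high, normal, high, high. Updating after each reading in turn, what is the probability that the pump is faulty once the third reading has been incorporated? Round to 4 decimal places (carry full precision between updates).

0.5779

After 'high': P(faulty) = 0.85·0.6500 / (0.85·0.6500 + 0.7·0.3500) ≈ 0.6928
After 'normal': P(faulty) = 0.15·0.6928 / (0.15·0.6928 + 0.3·0.3072) ≈ 0.5300
After 'high': P(faulty) = 0.85·0.5300 / (0.85·0.5300 + 0.7·0.4700) ≈ 0.5779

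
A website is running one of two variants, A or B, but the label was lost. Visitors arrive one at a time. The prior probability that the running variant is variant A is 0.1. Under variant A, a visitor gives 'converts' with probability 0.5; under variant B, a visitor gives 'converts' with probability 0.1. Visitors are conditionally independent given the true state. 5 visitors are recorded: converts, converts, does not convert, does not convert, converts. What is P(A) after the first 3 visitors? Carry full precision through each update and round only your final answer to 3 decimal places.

0.607

After 'converts': P(A) = 0.5·0.1000 / (0.5·0.1000 + 0.1·0.9000) ≈ 0.3571
After 'converts': P(A) = 0.5·0.3571 / (0.5·0.3571 + 0.1·0.6429) ≈ 0.7353
After 'does not convert': P(A) = 0.5·0.7353 / (0.5·0.7353 + 0.9·0.2647) ≈ 0.6068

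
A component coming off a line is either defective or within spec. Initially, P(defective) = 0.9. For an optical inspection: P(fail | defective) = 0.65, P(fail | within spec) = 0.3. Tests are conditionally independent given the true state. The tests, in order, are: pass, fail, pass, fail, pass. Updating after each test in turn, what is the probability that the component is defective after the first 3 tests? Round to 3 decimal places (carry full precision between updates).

Each posterior becomes the prior for the next update.
After 'pass': P(defective) = 0.35·0.9000 / (0.35·0.9000 + 0.7·0.1000) ≈ 0.8182
After 'fail': P(defective) = 0.65·0.8182 / (0.65·0.8182 + 0.3·0.1818) ≈ 0.9070
After 'pass': P(defective) = 0.35·0.9070 / (0.35·0.9070 + 0.7·0.0930) ≈ 0.8298

0.830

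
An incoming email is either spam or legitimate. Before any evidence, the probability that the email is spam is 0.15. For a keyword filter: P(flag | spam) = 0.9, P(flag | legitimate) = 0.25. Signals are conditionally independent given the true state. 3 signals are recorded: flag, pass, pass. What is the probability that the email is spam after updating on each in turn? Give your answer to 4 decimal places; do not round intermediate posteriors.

0.0112

After 'flag': P(spam) = 0.9·0.1500 / (0.9·0.1500 + 0.25·0.8500) ≈ 0.3885
After 'pass': P(spam) = 0.1·0.3885 / (0.1·0.3885 + 0.75·0.6115) ≈ 0.0781
After 'pass': P(spam) = 0.1·0.0781 / (0.1·0.0781 + 0.75·0.9219) ≈ 0.0112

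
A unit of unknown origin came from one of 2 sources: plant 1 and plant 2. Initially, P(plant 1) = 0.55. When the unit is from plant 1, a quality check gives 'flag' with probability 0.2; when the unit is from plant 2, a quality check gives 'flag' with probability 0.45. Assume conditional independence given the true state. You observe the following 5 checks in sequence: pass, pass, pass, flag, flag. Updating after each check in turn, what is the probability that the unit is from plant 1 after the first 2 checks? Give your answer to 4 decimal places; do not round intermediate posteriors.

0.7211

After 'pass': P(plant 1) = 0.8·0.5500 / (0.8·0.5500 + 0.55·0.4500) ≈ 0.6400
After 'pass': P(plant 1) = 0.8·0.6400 / (0.8·0.6400 + 0.55·0.3600) ≈ 0.7211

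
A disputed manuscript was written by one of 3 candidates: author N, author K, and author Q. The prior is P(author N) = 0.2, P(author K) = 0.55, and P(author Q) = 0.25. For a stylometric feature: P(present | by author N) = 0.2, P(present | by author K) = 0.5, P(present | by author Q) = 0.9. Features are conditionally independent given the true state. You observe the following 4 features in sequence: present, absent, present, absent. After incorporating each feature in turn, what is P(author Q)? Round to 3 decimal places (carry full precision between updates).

After 'present': normaliser = 0.2·0.2000 + 0.5·0.5500 + 0.9·0.2500; P(author N) ≈ 0.0741, P(author K) ≈ 0.5093, P(author Q) ≈ 0.4167
After 'absent': normaliser = 0.8·0.0741 + 0.5·0.5093 + 0.1·0.4167; P(author N) ≈ 0.1667, P(author K) ≈ 0.7161, P(author Q) ≈ 0.1172
After 'present': normaliser = 0.2·0.1667 + 0.5·0.7161 + 0.9·0.1172; P(author N) ≈ 0.0671, P(author K) ≈ 0.7206, P(author Q) ≈ 0.2123
After 'absent': normaliser = 0.8·0.0671 + 0.5·0.7206 + 0.1·0.2123; P(author N) ≈ 0.1233, P(author K) ≈ 0.8279, P(author Q) ≈ 0.0488

0.049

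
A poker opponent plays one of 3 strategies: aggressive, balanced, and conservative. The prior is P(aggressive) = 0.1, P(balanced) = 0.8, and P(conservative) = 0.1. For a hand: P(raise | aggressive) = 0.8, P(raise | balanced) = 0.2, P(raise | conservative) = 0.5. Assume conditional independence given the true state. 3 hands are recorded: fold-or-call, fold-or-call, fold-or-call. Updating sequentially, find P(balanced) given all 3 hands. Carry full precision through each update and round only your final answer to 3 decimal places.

Each posterior becomes the prior for the next update.
After 'fold-or-call': normaliser = 0.2·0.1000 + 0.8·0.8000 + 0.5·0.1000; P(aggressive) ≈ 0.0282, P(balanced) ≈ 0.9014, P(conservative) ≈ 0.0704
After 'fold-or-call': normaliser = 0.2·0.0282 + 0.8·0.9014 + 0.5·0.0704; P(aggressive) ≈ 0.0074, P(balanced) ≈ 0.9464, P(conservative) ≈ 0.0462
After 'fold-or-call': normaliser = 0.2·0.0074 + 0.8·0.9464 + 0.5·0.0462; P(aggressive) ≈ 0.0019, P(balanced) ≈ 0.9686, P(conservative) ≈ 0.0296

0.969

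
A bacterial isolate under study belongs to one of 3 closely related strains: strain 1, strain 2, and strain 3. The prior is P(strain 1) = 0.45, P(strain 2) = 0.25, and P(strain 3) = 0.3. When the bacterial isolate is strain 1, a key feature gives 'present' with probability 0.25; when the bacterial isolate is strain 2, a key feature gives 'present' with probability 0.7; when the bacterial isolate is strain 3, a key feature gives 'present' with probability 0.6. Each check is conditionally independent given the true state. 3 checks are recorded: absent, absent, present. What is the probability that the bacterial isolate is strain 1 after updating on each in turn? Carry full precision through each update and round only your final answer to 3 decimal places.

Apply Bayes' rule sequentially, carrying P(strain 1) forward.
After 'absent': normaliser = 0.75·0.4500 + 0.3·0.2500 + 0.4·0.3000; P(strain 1) ≈ 0.6338, P(strain 2) ≈ 0.1408, P(strain 3) ≈ 0.2254
After 'absent': normaliser = 0.75·0.6338 + 0.3·0.1408 + 0.4·0.2254; P(strain 1) ≈ 0.7822, P(strain 2) ≈ 0.0695, P(strain 3) ≈ 0.1483
After 'present': normaliser = 0.25·0.7822 + 0.7·0.0695 + 0.6·0.1483; P(strain 1) ≈ 0.5869, P(strain 2) ≈ 0.1461, P(strain 3) ≈ 0.2671

0.587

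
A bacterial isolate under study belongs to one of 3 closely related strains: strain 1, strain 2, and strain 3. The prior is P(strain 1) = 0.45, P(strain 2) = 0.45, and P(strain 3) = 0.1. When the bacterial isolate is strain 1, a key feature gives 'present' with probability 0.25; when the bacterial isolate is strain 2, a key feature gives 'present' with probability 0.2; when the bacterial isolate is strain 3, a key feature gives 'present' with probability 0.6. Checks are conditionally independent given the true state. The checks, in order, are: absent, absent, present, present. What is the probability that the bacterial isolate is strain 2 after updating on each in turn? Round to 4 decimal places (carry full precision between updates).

After 'absent': normaliser = 0.75·0.4500 + 0.8·0.4500 + 0.4·0.1000; P(strain 1) ≈ 0.4576, P(strain 2) ≈ 0.4881, P(strain 3) ≈ 0.0542
After 'absent': normaliser = 0.75·0.4576 + 0.8·0.4881 + 0.4·0.0542; P(strain 1) ≈ 0.4543, P(strain 2) ≈ 0.5169, P(strain 3) ≈ 0.0287
After 'present': normaliser = 0.25·0.4543 + 0.2·0.5169 + 0.6·0.0287; P(strain 1) ≈ 0.4850, P(strain 2) ≈ 0.4414, P(strain 3) ≈ 0.0736
After 'present': normaliser = 0.25·0.4850 + 0.2·0.4414 + 0.6·0.0736; P(strain 1) ≈ 0.4780, P(strain 2) ≈ 0.3480, P(strain 3) ≈ 0.1740

0.3480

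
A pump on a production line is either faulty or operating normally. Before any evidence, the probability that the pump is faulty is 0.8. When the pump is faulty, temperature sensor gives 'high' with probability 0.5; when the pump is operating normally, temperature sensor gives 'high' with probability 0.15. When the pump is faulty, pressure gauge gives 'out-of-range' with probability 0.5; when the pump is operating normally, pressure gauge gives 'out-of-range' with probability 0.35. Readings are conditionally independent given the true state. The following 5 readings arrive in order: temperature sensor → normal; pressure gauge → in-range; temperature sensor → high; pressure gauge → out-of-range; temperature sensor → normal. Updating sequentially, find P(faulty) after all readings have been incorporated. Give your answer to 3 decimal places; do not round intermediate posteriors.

After temperature sensor='normal': P(faulty) = 0.5·0.8000 / (0.5·0.8000 + 0.85·0.2000) ≈ 0.7018
After pressure gauge='in-range': P(faulty) = 0.5·0.7018 / (0.5·0.7018 + 0.65·0.2982) ≈ 0.6441
After temperature sensor='high': P(faulty) = 0.5·0.6441 / (0.5·0.6441 + 0.15·0.3559) ≈ 0.8578
After pressure gauge='out-of-range': P(faulty) = 0.5·0.8578 / (0.5·0.8578 + 0.35·0.1422) ≈ 0.8960
After temperature sensor='normal': P(faulty) = 0.5·0.8960 / (0.5·0.8960 + 0.85·0.1040) ≈ 0.8353

0.835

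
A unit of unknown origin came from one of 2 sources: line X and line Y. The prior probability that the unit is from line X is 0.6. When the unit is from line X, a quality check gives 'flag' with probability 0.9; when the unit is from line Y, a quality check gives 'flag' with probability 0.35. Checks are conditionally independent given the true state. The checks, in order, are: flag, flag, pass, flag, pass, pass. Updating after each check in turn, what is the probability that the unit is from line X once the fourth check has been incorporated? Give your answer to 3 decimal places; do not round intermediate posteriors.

After 'flag': P(line X) = 0.9·0.6000 / (0.9·0.6000 + 0.35·0.4000) ≈ 0.7941
After 'flag': P(line X) = 0.9·0.7941 / (0.9·0.7941 + 0.35·0.2059) ≈ 0.9084
After 'pass': P(line X) = 0.1·0.9084 / (0.1·0.9084 + 0.65·0.0916) ≈ 0.6041
After 'flag': P(line X) = 0.9·0.6041 / (0.9·0.6041 + 0.35·0.3959) ≈ 0.7969

0.797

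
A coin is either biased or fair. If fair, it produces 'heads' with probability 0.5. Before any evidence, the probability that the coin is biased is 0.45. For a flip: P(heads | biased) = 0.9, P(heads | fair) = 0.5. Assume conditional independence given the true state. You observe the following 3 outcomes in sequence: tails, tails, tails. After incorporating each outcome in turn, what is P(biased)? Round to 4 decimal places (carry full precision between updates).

0.0065

Apply Bayes' rule sequentially, carrying P(biased) forward.
After 'tails': P(biased) = 0.1·0.4500 / (0.1·0.4500 + 0.5·0.5500) ≈ 0.1406
After 'tails': P(biased) = 0.1·0.1406 / (0.1·0.1406 + 0.5·0.8594) ≈ 0.0317
After 'tails': P(biased) = 0.1·0.0317 / (0.1·0.0317 + 0.5·0.9683) ≈ 0.0065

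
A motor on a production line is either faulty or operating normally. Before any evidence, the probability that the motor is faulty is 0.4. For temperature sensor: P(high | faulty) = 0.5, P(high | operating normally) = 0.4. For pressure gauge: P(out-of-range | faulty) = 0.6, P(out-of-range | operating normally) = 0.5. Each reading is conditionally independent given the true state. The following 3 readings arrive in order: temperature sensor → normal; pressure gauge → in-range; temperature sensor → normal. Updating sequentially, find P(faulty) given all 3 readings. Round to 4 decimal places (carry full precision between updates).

After temperature sensor='normal': P(faulty) = 0.5·0.4000 / (0.5·0.4000 + 0.6·0.6000) ≈ 0.3571
After pressure gauge='in-range': P(faulty) = 0.4·0.3571 / (0.4·0.3571 + 0.5·0.6429) ≈ 0.3077
After temperature sensor='normal': P(faulty) = 0.5·0.3077 / (0.5·0.3077 + 0.6·0.6923) ≈ 0.2703

0.2703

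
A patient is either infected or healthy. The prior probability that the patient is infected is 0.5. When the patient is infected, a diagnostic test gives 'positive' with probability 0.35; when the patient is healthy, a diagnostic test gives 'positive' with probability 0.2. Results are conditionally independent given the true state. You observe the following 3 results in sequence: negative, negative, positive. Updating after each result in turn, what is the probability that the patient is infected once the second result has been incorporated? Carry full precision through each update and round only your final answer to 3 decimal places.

0.398

After 'negative': P(infected) = 0.65·0.5000 / (0.65·0.5000 + 0.8·0.5000) ≈ 0.4483
After 'negative': P(infected) = 0.65·0.4483 / (0.65·0.4483 + 0.8·0.5517) ≈ 0.3976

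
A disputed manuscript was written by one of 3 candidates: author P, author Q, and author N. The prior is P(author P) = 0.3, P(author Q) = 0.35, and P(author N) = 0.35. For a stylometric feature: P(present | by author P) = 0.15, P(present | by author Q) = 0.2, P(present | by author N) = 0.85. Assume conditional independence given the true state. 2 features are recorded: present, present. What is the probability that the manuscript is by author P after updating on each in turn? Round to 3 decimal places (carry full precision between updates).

After 'present': normaliser = 0.15·0.3000 + 0.2·0.3500 + 0.85·0.3500; P(author P) ≈ 0.1091, P(author Q) ≈ 0.1697, P(author N) ≈ 0.7212
After 'present': normaliser = 0.15·0.1091 + 0.2·0.1697 + 0.85·0.7212; P(author P) ≈ 0.0247, P(author Q) ≈ 0.0512, P(author N) ≈ 0.9242

0.025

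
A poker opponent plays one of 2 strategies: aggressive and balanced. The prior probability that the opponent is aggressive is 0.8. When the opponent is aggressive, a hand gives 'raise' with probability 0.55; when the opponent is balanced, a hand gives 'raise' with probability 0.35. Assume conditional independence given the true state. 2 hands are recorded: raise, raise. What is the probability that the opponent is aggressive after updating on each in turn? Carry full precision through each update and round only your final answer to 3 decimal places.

0.908

After 'raise': P(aggressive) = 0.55·0.8000 / (0.55·0.8000 + 0.35·0.2000) ≈ 0.8627
After 'raise': P(aggressive) = 0.55·0.8627 / (0.55·0.8627 + 0.35·0.1373) ≈ 0.9081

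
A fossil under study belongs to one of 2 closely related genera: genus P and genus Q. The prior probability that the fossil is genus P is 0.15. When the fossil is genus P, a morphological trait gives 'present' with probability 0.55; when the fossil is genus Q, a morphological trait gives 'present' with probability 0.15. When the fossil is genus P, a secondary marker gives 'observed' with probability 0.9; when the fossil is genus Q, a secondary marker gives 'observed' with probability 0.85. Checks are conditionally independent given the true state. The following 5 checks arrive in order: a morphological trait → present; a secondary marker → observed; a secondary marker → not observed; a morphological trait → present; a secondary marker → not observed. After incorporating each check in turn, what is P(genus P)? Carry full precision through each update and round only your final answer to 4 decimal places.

0.5275

After a morphological trait='present': P(genus P) = 0.55·0.1500 / (0.55·0.1500 + 0.15·0.8500) ≈ 0.3929
After a secondary marker='observed': P(genus P) = 0.9·0.3929 / (0.9·0.3929 + 0.85·0.6071) ≈ 0.4066
After a secondary marker='not observed': P(genus P) = 0.1·0.4066 / (0.1·0.4066 + 0.15·0.5934) ≈ 0.3135
After a morphological trait='present': P(genus P) = 0.55·0.3135 / (0.55·0.3135 + 0.15·0.6865) ≈ 0.6261
After a secondary marker='not observed': P(genus P) = 0.1·0.6261 / (0.1·0.6261 + 0.15·0.3739) ≈ 0.5275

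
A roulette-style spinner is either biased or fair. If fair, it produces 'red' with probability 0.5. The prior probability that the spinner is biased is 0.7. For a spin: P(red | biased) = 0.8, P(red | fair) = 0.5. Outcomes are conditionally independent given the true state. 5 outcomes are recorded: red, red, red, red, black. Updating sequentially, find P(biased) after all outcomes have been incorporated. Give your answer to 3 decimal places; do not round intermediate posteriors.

0.859

After 'red': P(biased) = 0.8·0.7000 / (0.8·0.7000 + 0.5·0.3000) ≈ 0.7887
After 'red': P(biased) = 0.8·0.7887 / (0.8·0.7887 + 0.5·0.2113) ≈ 0.8566
After 'red': P(biased) = 0.8·0.8566 / (0.8·0.8566 + 0.5·0.1434) ≈ 0.9053
After 'red': P(biased) = 0.8·0.9053 / (0.8·0.9053 + 0.5·0.0947) ≈ 0.9386
After 'black': P(biased) = 0.2·0.9386 / (0.2·0.9386 + 0.5·0.0614) ≈ 0.8595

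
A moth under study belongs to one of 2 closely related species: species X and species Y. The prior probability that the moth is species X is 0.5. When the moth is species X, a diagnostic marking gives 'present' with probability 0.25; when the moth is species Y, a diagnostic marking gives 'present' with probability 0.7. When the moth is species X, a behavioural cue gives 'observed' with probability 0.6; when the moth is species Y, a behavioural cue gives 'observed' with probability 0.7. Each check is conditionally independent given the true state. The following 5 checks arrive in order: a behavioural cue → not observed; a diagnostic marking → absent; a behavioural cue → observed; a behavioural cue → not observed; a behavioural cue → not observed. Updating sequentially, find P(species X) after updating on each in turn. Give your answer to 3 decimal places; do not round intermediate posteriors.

Apply Bayes' rule sequentially, carrying P(species X) forward.
After a behavioural cue='not observed': P(species X) = 0.4·0.5000 / (0.4·0.5000 + 0.3·0.5000) ≈ 0.5714
After a diagnostic marking='absent': P(species X) = 0.75·0.5714 / (0.75·0.5714 + 0.3·0.4286) ≈ 0.7692
After a behavioural cue='observed': P(species X) = 0.6·0.7692 / (0.6·0.7692 + 0.7·0.2308) ≈ 0.7407
After a behavioural cue='not observed': P(species X) = 0.4·0.7407 / (0.4·0.7407 + 0.3·0.2593) ≈ 0.7921
After a behavioural cue='not observed': P(species X) = 0.4·0.7921 / (0.4·0.7921 + 0.3·0.2079) ≈ 0.8355

0.836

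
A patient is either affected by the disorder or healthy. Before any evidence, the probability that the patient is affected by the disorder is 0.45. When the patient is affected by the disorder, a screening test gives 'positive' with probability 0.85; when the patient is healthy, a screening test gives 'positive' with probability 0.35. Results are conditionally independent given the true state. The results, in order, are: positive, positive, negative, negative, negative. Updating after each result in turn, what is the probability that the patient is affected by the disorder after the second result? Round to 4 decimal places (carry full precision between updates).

0.8283

Each posterior becomes the prior for the next update.
After 'positive': P(affected) = 0.85·0.4500 / (0.85·0.4500 + 0.35·0.5500) ≈ 0.6652
After 'positive': P(affected) = 0.85·0.6652 / (0.85·0.6652 + 0.35·0.3348) ≈ 0.8283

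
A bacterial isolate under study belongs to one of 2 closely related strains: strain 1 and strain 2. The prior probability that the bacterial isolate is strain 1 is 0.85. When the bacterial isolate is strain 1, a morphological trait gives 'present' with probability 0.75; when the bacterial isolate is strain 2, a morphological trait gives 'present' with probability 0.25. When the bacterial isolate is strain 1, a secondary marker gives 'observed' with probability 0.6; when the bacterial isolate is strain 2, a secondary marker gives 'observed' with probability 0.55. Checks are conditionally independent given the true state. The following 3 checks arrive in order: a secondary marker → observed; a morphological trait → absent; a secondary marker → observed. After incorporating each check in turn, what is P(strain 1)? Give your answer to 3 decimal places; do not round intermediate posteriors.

0.692

After a secondary marker='observed': P(strain 1) = 0.6·0.8500 / (0.6·0.8500 + 0.55·0.1500) ≈ 0.8608
After a morphological trait='absent': P(strain 1) = 0.25·0.8608 / (0.25·0.8608 + 0.75·0.1392) ≈ 0.6733
After a secondary marker='observed': P(strain 1) = 0.6·0.6733 / (0.6·0.6733 + 0.55·0.3267) ≈ 0.6921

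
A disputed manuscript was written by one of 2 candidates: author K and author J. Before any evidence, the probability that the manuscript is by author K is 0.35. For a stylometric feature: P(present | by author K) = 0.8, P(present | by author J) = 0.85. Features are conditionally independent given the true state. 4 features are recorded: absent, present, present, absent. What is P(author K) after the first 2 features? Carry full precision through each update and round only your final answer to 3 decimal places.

Each posterior becomes the prior for the next update.
After 'absent': P(author K) = 0.2·0.3500 / (0.2·0.3500 + 0.15·0.6500) ≈ 0.4179
After 'present': P(author K) = 0.8·0.4179 / (0.8·0.4179 + 0.85·0.5821) ≈ 0.4032

0.403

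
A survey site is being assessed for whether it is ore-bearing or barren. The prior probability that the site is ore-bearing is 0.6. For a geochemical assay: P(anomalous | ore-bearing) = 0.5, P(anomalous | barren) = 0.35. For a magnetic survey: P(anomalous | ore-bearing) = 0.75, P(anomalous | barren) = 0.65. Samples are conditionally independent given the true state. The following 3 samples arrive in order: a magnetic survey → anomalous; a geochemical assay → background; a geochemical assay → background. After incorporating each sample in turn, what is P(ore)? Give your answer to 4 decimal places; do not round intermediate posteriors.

0.5060

Apply Bayes' rule sequentially, carrying P(ore) forward.
After a magnetic survey='anomalous': P(ore) = 0.75·0.6000 / (0.75·0.6000 + 0.65·0.4000) ≈ 0.6338
After a geochemical assay='background': P(ore) = 0.5·0.6338 / (0.5·0.6338 + 0.65·0.3662) ≈ 0.5711
After a geochemical assay='background': P(ore) = 0.5·0.5711 / (0.5·0.5711 + 0.65·0.4289) ≈ 0.5060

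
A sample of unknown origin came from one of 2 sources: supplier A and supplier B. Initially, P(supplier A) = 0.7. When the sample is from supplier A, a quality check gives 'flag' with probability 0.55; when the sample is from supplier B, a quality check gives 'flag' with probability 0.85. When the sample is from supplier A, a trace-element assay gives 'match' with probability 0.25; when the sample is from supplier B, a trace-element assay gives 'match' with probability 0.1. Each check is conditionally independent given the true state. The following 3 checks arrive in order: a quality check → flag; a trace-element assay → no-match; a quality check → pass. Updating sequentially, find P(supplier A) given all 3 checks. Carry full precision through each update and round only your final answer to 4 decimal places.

0.7906

After a quality check='flag': P(supplier A) = 0.55·0.7000 / (0.55·0.7000 + 0.85·0.3000) ≈ 0.6016
After a trace-element assay='no-match': P(supplier A) = 0.75·0.6016 / (0.75·0.6016 + 0.9·0.3984) ≈ 0.5572
After a quality check='pass': P(supplier A) = 0.45·0.5572 / (0.45·0.5572 + 0.15·0.4428) ≈ 0.7906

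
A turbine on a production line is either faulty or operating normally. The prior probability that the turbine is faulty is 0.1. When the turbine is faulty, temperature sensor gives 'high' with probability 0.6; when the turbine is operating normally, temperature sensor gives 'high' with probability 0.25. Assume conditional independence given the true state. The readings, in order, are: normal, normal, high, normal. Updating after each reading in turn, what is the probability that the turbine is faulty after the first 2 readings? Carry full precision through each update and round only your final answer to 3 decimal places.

After 'normal': P(faulty) = 0.4·0.1000 / (0.4·0.1000 + 0.75·0.9000) ≈ 0.0559
After 'normal': P(faulty) = 0.4·0.0559 / (0.4·0.0559 + 0.75·0.9441) ≈ 0.0306

0.031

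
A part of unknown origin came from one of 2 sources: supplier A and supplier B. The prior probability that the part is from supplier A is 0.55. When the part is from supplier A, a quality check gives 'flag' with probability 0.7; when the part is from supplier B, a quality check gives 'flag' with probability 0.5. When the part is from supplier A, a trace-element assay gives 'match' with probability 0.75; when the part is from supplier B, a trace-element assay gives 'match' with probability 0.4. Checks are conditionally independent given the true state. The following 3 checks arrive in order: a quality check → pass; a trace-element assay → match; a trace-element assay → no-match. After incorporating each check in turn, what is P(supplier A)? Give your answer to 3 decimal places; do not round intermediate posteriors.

0.364

After a quality check='pass': P(supplier A) = 0.3·0.5500 / (0.3·0.5500 + 0.5·0.4500) ≈ 0.4231
After a trace-element assay='match': P(supplier A) = 0.75·0.4231 / (0.75·0.4231 + 0.4·0.5769) ≈ 0.5789
After a trace-element assay='no-match': P(supplier A) = 0.25·0.5789 / (0.25·0.5789 + 0.6·0.4211) ≈ 0.3642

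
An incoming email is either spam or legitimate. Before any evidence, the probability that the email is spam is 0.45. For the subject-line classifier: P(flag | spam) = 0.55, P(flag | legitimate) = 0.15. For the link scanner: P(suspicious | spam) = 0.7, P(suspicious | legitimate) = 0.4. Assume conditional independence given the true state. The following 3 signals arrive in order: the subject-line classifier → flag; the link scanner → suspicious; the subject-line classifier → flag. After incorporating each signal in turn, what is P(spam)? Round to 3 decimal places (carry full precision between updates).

After the subject-line classifier='flag': P(spam) = 0.55·0.4500 / (0.55·0.4500 + 0.15·0.5500) ≈ 0.7500
After the link scanner='suspicious': P(spam) = 0.7·0.7500 / (0.7·0.7500 + 0.4·0.2500) ≈ 0.8400
After the subject-line classifier='flag': P(spam) = 0.55·0.8400 / (0.55·0.8400 + 0.15·0.1600) ≈ 0.9506

0.951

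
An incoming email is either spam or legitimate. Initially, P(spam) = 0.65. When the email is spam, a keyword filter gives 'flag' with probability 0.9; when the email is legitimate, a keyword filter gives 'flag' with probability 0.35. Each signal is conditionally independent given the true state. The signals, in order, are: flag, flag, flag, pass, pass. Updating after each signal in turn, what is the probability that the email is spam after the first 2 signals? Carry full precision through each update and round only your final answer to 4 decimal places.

After 'flag': P(spam) = 0.9·0.6500 / (0.9·0.6500 + 0.35·0.3500) ≈ 0.8269
After 'flag': P(spam) = 0.9·0.8269 / (0.9·0.8269 + 0.35·0.1731) ≈ 0.9247

0.9247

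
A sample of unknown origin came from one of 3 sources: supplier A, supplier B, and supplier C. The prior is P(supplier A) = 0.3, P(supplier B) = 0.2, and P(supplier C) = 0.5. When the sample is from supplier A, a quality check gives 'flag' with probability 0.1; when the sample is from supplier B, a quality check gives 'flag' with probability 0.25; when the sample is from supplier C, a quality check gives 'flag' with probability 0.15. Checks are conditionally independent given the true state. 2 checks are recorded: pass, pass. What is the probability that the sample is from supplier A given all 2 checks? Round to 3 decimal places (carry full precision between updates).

After 'pass': normaliser = 0.9·0.3000 + 0.75·0.2000 + 0.85·0.5000; P(supplier A) ≈ 0.3195, P(supplier B) ≈ 0.1775, P(supplier C) ≈ 0.5030
After 'pass': normaliser = 0.9·0.3195 + 0.75·0.1775 + 0.85·0.5030; P(supplier A) ≈ 0.3390, P(supplier B) ≈ 0.1570, P(supplier C) ≈ 0.5040

0.339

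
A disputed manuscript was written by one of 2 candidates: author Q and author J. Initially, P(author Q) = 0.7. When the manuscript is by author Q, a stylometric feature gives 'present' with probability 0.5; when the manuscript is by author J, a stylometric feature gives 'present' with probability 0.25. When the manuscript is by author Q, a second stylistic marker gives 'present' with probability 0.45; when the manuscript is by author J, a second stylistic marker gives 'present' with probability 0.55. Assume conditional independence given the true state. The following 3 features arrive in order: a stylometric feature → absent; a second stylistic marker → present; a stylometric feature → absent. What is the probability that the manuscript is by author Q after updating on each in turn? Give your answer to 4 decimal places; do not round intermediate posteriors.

Each posterior becomes the prior for the next update.
After a stylometric feature='absent': P(author Q) = 0.5·0.7000 / (0.5·0.7000 + 0.75·0.3000) ≈ 0.6087
After a second stylistic marker='present': P(author Q) = 0.45·0.6087 / (0.45·0.6087 + 0.55·0.3913) ≈ 0.5600
After a stylometric feature='absent': P(author Q) = 0.5·0.5600 / (0.5·0.5600 + 0.75·0.4400) ≈ 0.4590

0.4590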